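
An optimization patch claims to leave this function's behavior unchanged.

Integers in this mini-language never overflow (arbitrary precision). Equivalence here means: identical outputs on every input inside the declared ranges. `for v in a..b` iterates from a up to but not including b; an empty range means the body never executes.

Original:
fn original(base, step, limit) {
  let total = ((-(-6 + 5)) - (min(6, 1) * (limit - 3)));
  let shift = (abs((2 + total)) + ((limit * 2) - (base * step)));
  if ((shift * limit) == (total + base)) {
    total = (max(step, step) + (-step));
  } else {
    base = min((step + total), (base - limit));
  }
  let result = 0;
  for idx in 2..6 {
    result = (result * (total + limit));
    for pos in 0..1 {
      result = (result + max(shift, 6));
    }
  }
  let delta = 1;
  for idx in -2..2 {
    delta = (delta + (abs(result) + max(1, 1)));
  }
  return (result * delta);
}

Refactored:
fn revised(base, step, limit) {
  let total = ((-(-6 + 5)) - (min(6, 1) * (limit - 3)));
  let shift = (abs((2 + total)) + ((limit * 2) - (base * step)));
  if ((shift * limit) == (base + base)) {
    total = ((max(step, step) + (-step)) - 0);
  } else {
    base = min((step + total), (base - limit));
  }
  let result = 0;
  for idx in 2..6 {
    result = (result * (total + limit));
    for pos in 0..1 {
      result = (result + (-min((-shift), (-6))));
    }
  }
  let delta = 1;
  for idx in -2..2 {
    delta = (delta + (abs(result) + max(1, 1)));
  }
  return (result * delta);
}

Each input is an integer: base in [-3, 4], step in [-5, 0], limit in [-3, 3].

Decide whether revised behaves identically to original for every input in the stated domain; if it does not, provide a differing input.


These are not equivalent — on base=-2, step=-5, limit=2 the outputs split (1042950 vs 32850).
original: total becomes 2; next shift becomes -2; next ((shift * limit) == (total + base)) evaluates to false; next base becomes -4; next result becomes 0; next at idx=2:; next result becomes 0; next at pos=0:; next result becomes 6; next at idx=3:; next result becomes 24; next at pos=0:; next result becomes 30; next at idx=4:; next result becomes 120; next at pos=0:; next result becomes 126; next at idx=5:; next result becomes 504; next at pos=0:; next result becomes 510; next delta becomes 1; next at idx=-2:; next delta becomes 512; next at idx=-1:; next delta becomes 1023; next at idx=0:; next delta becomes 1534; next at idx=1:; next delta becomes 2045; next final value 1042950
revised: total becomes 2; next shift becomes -2; next ((shift * limit) == (base + base)) evaluates to true; next total becomes 0; next result becomes 0; next at idx=2:; next result becomes 0; next at pos=0:; next result becomes 6; next at idx=3:; next result becomes 12; next at pos=0:; next result becomes 18; next at idx=4:; next result becomes 36; next at pos=0:; next result becomes 42; next at idx=5:; next result becomes 84; next at pos=0:; next result becomes 90; next delta becomes 1; next at idx=-2:; next delta becomes 92; next at idx=-1:; next delta becomes 183; next at idx=0:; next delta becomes 274; next at idx=1:; next delta becomes 365; next final value 32850
verdict: not equivalent; witness: base=-2, step=-5, limit=2


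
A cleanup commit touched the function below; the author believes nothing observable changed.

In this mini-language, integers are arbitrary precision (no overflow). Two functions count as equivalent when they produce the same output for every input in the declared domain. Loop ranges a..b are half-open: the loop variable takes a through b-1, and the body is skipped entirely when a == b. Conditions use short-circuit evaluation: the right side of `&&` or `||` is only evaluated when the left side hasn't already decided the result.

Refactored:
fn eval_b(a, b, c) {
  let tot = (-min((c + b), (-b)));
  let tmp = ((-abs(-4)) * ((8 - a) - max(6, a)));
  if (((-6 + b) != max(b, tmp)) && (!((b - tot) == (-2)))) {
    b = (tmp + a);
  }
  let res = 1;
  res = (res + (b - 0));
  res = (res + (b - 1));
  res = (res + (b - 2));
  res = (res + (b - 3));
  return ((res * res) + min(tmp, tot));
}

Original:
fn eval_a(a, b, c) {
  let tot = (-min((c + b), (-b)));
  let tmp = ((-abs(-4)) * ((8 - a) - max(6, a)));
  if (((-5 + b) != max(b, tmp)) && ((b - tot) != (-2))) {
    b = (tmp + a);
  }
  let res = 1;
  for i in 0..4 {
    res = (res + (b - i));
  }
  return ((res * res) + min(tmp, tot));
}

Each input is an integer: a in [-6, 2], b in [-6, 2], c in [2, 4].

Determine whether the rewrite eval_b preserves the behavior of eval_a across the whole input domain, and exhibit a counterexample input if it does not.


Equivalent. The one real change (`-5` became `-6`) has no effect anywhere in the declared ranges.
Sweeping the whole domain (243 inputs) finds no disagreement.
One worked example (a=1, b=-3, c=2) — eval_a: tot becomes 1; next tmp becomes -4; next (((-5 + b) != max(b, tmp)) && ((b - tot) != (-2))) evaluates to true; next b becomes -3; next res becomes 1; next at i=0:; next res becomes -2; next at i=1:; next res becomes -6; next at i=2:; next res becomes -11; next at i=3:; next res becomes -17; next final value 285; eval_b: tot becomes 1; next tmp becomes -4; next (((-6 + b) != max(b, tmp)) && (!((b - tot) == (-2)))) evaluates to true; next b becomes -3; next res becomes 1; next res becomes -2; next res becomes -6; next res becomes -11; next res becomes -17; next final value 285; agreement on 285.
verdict: equivalent


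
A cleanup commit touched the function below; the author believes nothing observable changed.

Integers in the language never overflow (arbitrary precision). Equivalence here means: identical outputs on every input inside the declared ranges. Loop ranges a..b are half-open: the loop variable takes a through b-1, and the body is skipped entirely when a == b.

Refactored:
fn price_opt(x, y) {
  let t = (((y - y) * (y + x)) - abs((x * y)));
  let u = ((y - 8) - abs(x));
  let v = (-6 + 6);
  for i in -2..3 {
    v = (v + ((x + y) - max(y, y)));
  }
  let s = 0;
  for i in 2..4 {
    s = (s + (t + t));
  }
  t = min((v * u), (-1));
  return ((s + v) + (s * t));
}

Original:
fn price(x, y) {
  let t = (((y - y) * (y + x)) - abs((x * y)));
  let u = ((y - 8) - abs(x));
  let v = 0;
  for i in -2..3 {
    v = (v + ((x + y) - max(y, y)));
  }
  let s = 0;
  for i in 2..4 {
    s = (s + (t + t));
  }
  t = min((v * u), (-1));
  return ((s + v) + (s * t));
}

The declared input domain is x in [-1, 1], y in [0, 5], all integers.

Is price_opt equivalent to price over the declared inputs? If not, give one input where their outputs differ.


Reading the diff, among the changes: constant usage differs; arithmetic usage differs.
Tracing x=0, y=5: price: t = 0; u = -3; v = 0; [i=-2]; v = 0; [i=-1]; v = 0; [i=0]; v = 0; [i=1]; v = 0; [i=2]; v = 0; s = 0; [i=2]; s = 0; [i=3]; s = 0; t = -1; return 0 | price_opt: t = 0; u = -3; v = 0; [i=-2]; v = 0; [i=-1]; v = 0; [i=0]; v = 0; [i=1]; v = 0; [i=2]; v = 0; s = 0; [i=2]; s = 0; [i=3]; s = 0; t = -1; return 0 — matching result 0.
Across all 18 domain points the two functions coincide.
verdict: equivalent


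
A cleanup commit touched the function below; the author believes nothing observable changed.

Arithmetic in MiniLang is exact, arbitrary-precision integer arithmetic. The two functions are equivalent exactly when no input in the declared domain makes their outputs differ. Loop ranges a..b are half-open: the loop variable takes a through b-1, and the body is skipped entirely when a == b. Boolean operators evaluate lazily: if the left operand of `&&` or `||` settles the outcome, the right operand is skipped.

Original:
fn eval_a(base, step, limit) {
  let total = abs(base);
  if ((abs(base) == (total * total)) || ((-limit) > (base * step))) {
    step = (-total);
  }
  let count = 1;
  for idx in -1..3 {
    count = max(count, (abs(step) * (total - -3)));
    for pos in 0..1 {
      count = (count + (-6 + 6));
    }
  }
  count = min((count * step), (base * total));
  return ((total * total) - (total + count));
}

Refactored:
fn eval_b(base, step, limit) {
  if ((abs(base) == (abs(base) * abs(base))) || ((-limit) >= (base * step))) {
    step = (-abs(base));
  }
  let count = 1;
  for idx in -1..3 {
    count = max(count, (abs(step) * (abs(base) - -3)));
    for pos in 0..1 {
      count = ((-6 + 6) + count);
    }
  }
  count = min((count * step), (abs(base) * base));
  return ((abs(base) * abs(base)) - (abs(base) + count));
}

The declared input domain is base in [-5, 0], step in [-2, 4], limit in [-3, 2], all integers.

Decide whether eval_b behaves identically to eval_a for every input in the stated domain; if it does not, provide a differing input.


Not equivalent: base=-5, step=0, limit=0 separates them (45 vs 220).
eval_a: total := 5 | ((abs(base) == (total * total)) || ((-limit) > (base * step))): false | count := 1 | iter idx=-1: | count := 1 | iter pos=0: | count := 1 | iter idx=0: | count := 1 | iter pos=0: | count := 1 | iter idx=1: | count := 1 | iter pos=0: | count := 1 | iter idx=2: | count := 1 | iter pos=0: | count := 1 | count := -25 | result 45
eval_b: ((abs(base) == (abs(base) * abs(base))) || ((-limit) >= (base * step))): true | step := -5 | count := 1 | iter idx=-1: | count := 40 | iter pos=0: | count := 40 | iter idx=0: | count := 40 | iter pos=0: | count := 40 | iter idx=1: | count := 40 | iter pos=0: | count := 40 | iter idx=2: | count := 40 | iter pos=0: | count := 40 | count := -200 | result 220
verdict: not equivalent; witness: base=-5, step=0, limit=0


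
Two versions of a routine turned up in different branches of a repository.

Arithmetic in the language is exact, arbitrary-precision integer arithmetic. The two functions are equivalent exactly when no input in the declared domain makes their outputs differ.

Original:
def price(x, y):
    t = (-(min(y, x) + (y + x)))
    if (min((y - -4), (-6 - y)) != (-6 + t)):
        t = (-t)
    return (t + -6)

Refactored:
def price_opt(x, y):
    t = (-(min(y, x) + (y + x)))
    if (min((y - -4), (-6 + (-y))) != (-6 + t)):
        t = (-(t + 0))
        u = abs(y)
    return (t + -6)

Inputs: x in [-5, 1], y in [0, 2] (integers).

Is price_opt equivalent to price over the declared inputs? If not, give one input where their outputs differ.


Behavior is preserved: although min/max/abs usage differs; also constant usage differs; also local variable names differ; also arithmetic usage differs; also statement counts differ, the outputs never diverge.
Tracing x=-2, y=1: price: t := 3 | (min((y - -4), (-6 - y)) != (-6 + t)): true | t := -3 | result -9 | price_opt: t := 3 | (min((y - -4), (-6 + (-y))) != (-6 + t)): true | t := -3 | u := 1 | result -9 — matching result -9.
Every one of the 21 inputs gives matching results.
verdict: equivalent


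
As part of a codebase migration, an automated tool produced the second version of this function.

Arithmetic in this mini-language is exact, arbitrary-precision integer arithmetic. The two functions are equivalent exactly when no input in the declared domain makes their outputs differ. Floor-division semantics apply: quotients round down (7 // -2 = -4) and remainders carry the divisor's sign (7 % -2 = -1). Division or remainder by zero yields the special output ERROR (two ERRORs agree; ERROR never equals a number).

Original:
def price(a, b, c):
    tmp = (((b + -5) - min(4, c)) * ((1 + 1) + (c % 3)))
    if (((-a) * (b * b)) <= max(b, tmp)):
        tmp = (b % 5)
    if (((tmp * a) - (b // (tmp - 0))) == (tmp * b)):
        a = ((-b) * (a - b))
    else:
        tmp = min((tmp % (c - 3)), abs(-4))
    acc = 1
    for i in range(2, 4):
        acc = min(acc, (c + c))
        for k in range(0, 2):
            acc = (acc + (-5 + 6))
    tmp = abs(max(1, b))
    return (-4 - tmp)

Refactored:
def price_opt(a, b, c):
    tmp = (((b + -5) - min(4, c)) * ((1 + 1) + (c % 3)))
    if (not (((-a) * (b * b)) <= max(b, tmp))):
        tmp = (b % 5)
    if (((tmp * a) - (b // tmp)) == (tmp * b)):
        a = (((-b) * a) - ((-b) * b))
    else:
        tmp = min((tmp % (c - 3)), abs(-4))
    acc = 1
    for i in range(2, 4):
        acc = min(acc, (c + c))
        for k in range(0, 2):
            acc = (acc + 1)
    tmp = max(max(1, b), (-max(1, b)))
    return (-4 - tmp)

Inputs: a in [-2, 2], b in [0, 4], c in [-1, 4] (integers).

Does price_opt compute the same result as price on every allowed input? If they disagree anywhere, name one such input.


There is a counterexample at a=-2, b=0, c=-1: ERROR on one side, -5 on the other.
price: tmp = -16; (((-a) * (b * b)) <= max(b, tmp)) -> true; tmp = 0; division by zero -> ERROR
price_opt: tmp = -16; (not (((-a) * (b * b)) <= max(b, tmp))) -> false; (((tmp * a) - (b // tmp)) == (tmp * b)) -> false; tmp = 0; acc = 1; [i=2]; acc = -2; [k=0]; acc = -1; [k=1]; acc = 0; [i=3]; acc = -2; [k=0]; acc = -1; [k=1]; acc = 0; tmp = 1; return -5
verdict: not equivalent; witness: a=-2, b=0, c=-1


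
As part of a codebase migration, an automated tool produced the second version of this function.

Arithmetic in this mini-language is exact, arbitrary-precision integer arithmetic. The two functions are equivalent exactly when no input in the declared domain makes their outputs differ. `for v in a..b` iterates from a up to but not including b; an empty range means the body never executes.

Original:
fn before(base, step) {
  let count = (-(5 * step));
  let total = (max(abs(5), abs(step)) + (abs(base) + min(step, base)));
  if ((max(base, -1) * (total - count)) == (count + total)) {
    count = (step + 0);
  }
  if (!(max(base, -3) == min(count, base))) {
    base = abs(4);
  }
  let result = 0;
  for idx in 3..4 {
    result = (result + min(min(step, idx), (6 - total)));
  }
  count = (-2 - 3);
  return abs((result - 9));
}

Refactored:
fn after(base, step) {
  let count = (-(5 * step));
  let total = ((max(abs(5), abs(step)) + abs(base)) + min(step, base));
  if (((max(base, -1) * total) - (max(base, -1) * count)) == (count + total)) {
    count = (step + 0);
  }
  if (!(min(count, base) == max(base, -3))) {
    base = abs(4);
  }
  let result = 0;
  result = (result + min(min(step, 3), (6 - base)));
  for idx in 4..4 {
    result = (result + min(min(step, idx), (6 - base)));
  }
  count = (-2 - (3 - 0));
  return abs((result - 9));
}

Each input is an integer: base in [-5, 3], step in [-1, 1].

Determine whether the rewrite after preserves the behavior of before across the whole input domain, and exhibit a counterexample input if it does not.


Take base=1, step=1.
before: count := -5 | total := 7 | ((max(base, -1) * (total - count)) == (count + total)): false | (!(max(base, -3) == min(count, base))): true | base := 4 | result := 0 | iter idx=3: | result := -1 | count := -5 | result 10
after: count := -5 | total := 7 | (((max(base, -1) * total) - (max(base, -1) * count)) == (count + total)): false | (!(min(count, base) == max(base, -3))): true | base := 4 | result := 0 | result := 1 | loop over idx: empty range | count := -5 | result 8
10 and 8 differ, so these are not the same function on this domain.
verdict: not equivalent; witness: base=1, step=1


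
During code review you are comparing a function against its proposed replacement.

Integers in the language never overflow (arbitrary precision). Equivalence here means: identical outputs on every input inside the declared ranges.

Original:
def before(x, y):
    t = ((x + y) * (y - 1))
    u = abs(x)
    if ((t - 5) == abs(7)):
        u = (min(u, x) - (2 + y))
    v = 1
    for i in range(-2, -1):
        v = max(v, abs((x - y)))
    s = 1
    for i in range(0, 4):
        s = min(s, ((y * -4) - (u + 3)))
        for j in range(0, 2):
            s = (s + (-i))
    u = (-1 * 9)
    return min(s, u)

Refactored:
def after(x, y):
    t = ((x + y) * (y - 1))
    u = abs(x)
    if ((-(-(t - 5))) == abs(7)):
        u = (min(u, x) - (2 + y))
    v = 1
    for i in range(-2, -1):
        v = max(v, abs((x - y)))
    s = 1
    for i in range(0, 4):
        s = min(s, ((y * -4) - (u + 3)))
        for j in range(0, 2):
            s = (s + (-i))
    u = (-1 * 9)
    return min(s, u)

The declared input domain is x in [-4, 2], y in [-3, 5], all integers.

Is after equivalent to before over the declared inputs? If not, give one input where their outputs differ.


Side by side, the visible changes include: same computation, different form.
As a probe, take x=2, y=-1: before runs t = -2; u = 2; ((t - 5) == abs(7)) -> false; v = 1; [i=-2]; v = 3; s = 1; [i=0]; s = -1; [j=0]; s = -1; [j=1]; s = -1; [i=1]; s = -1; [j=0]; s = -2; [j=1]; s = -3; [i=2]; s = -3; [j=0]; s = -5; [j=1]; s = -7; [i=3]; s = -7; [j=0]; s = -10; [j=1]; s = -13; u = -9; return -13; after runs t = -2; u = 2; ((-(-(t - 5))) == abs(7)) -> false; v = 1; [i=-2]; v = 3; s = 1; [i=0]; s = -1; [j=0]; s = -1; [j=1]; s = -1; [i=1]; s = -1; [j=0]; s = -2; [j=1]; s = -3; [i=2]; s = -3; [j=0]; s = -5; [j=1]; s = -7; [i=3]; s = -7; [j=0]; s = -10; [j=1]; s = -13; u = -9; return -13; both end at -13.
Checked all 63 inputs in the declared domain: the outputs agree on every one.
verdict: equivalent


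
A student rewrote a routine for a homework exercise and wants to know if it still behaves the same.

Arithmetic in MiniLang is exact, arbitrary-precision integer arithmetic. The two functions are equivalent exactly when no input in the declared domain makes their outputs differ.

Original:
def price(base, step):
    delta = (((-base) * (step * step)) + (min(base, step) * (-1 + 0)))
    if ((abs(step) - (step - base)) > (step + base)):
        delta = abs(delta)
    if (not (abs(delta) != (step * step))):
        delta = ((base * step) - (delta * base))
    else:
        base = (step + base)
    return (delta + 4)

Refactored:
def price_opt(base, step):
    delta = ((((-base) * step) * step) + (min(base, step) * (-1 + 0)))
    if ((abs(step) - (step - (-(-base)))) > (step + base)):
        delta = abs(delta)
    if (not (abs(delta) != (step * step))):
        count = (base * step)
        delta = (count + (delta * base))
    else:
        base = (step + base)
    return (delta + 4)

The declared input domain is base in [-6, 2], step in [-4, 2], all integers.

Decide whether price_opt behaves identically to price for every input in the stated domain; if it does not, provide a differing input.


Take base=2, step=-1.
price: delta becomes -1; next ((abs(step) - (step - base)) > (step + base)) evaluates to true; next delta becomes 1; next (not (abs(delta) != (step * step))) evaluates to true; next delta becomes -4; next final value 0
price_opt: delta becomes -1; next ((abs(step) - (step - (-(-base)))) > (step + base)) evaluates to true; next delta becomes 1; next (not (abs(delta) != (step * step))) evaluates to true; next count becomes -2; next delta becomes 0; next final value 4
0 and 4 differ, so these are not the same function on this domain.
verdict: not equivalent; witness: base=2, step=-1


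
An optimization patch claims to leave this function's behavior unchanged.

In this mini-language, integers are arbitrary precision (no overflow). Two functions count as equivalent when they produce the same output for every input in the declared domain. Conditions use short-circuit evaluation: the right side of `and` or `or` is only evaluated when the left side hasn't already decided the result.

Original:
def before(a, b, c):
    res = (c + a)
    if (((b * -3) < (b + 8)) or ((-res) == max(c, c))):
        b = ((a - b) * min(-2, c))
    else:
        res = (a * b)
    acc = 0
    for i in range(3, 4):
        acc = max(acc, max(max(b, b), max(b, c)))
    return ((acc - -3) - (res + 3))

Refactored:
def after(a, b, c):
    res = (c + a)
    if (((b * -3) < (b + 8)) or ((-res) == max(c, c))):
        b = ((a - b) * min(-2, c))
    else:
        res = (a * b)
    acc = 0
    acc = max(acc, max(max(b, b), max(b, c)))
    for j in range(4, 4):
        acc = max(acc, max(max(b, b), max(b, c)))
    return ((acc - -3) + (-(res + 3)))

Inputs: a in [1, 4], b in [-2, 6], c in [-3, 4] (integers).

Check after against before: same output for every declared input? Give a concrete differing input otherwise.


The two are interchangeable: loop structure differs; also statement counts differ; also arithmetic usage differs; also local variable names differ; also min/max/abs usage differs, and every declared input agrees.
Spot check at a=3, b=5, c=-2 — before: res = 1; (((b * -3) < (b + 8)) or ((-res) == max(c, c))) -> true; b = 4; acc = 0; [i=3]; acc = 4; return 3. after: res = 1; (((b * -3) < (b + 8)) or ((-res) == max(c, c))) -> true; b = 4; acc = 0; acc = 4; the j loop: no iterations; return 3. Both give 3.
Checked all 288 inputs in the declared domain: the outputs agree on every one.
verdict: equivalent


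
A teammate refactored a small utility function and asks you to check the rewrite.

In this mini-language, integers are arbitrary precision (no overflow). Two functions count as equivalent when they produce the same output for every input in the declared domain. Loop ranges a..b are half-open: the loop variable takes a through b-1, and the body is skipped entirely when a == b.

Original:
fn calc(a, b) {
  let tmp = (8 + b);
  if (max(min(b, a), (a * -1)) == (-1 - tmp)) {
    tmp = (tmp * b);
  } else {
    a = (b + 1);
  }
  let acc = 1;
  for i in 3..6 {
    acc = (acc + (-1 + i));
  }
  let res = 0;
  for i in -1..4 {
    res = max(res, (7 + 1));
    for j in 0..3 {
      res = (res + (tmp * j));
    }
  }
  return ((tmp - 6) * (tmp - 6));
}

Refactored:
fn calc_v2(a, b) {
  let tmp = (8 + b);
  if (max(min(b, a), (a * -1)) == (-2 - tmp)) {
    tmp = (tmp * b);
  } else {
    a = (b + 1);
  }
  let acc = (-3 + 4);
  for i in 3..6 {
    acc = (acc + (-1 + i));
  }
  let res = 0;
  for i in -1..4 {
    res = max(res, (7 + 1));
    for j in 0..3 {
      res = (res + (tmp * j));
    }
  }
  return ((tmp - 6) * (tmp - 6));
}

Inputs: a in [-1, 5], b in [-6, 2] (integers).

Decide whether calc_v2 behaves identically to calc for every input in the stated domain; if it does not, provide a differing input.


Take a=3, b=-6.
calc: tmp=2, then (max(min(b, a), (a * -1)) == (-1 - tmp)) is true, then tmp=-12, then acc=1, then (i=3), then acc=3, then (i=4), then acc=6, then (i=5), then acc=10, then res=0, then (i=-1), then res=8, then (j=0), then res=8, then (j=1), then res=-4, then (j=2), then res=-28, then (i=0), then res=8, then (j=0), then res=8, then (j=1), then res=-4, then (j=2), then res=-28, then (i=1), then res=8, then (j=0), then res=8, then (j=1), then res=-4, then (j=2), then res=-28, then (i=2), then res=8, then (j=0), then res=8, then (j=1), then res=-4, then (j=2), then res=-28, then (i=3), then res=8, then (j=0), then res=8, then (j=1), then res=-4, then (j=2), then res=-28, then returns 324
calc_v2: tmp=2, then (max(min(b, a), (a * -1)) == (-2 - tmp)) is false, then a=-5, then acc=1, then (i=3), then acc=3, then (i=4), then acc=6, then (i=5), then acc=10, then res=0, then (i=-1), then res=8, then (j=0), then res=8, then (j=1), then res=10, then (j=2), then res=14, then (i=0), then res=14, then (j=0), then res=14, then (j=1), then res=16, then (j=2), then res=20, then (i=1), then res=20, then (j=0), then res=20, then (j=1), then res=22, then (j=2), then res=26, then (i=2), then res=26, then (j=0), then res=26, then (j=1), then res=28, then (j=2), then res=32, then (i=3), then res=32, then (j=0), then res=32, then (j=1), then res=34, then (j=2), then res=38, then returns 16
324 against 16: the behavior changed.
verdict: not equivalent; witness: a=3, b=-6


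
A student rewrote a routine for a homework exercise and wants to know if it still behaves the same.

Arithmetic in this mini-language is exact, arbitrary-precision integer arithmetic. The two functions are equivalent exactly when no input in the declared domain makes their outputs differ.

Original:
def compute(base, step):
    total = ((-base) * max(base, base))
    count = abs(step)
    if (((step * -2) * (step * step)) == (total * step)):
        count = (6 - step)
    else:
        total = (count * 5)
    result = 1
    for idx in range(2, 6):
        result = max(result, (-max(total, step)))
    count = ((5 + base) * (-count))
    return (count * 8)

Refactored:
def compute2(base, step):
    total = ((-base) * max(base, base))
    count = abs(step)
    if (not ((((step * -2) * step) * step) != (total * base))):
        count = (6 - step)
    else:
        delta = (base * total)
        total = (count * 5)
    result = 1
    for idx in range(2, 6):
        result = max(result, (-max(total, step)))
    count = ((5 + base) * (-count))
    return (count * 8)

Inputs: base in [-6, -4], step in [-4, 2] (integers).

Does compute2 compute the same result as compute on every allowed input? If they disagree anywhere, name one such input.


There is a counterexample at base=-6, step=0: 48 on one side, 0 on the other.
compute: total = -36; count = 0; (((step * -2) * (step * step)) == (total * step)) -> true; count = 6; result = 1; [idx=2]; result = 1; [idx=3]; result = 1; [idx=4]; result = 1; [idx=5]; result = 1; count = 6; return 48
compute2: total = -36; count = 0; (not ((((step * -2) * step) * step) != (total * base))) -> false; delta = 216; total = 0; result = 1; [idx=2]; result = 1; [idx=3]; result = 1; [idx=4]; result = 1; [idx=5]; result = 1; count = 0; return 0
verdict: not equivalent; witness: base=-6, step=0


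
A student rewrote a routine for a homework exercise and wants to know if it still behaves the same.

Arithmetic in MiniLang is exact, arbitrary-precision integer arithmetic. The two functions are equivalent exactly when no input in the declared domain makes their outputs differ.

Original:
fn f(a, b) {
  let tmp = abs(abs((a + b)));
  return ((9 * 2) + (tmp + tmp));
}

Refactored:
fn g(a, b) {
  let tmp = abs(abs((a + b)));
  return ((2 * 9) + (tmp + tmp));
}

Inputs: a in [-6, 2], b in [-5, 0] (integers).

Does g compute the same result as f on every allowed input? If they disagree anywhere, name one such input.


The two versions differ — the changes include same computation, different form.
One worked example (a=0, b=-5) — f: tmp becomes 5; next final value 28; g: tmp becomes 5; next final value 28; agreement on 28.
Every one of the 54 inputs gives matching results.
verdict: equivalent


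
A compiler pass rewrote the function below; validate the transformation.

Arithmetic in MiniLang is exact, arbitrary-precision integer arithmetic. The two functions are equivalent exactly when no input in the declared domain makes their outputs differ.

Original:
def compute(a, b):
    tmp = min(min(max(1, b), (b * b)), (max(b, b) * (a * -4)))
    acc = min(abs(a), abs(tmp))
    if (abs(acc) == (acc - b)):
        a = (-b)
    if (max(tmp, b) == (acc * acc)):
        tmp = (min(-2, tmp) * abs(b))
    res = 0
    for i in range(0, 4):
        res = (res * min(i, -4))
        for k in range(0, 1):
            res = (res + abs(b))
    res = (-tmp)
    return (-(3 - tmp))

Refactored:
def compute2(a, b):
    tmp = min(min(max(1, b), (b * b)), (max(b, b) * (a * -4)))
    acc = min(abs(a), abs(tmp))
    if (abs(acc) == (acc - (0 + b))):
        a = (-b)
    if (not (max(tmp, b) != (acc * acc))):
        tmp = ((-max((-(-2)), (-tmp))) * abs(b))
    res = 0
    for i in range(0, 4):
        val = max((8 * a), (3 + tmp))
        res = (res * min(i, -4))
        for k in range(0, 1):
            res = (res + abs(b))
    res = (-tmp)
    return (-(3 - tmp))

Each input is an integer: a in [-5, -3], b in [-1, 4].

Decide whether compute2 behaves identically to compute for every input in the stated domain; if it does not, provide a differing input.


The two versions differ — the changes include local variable names differ; also constant usage differs; also comparison usage differs; also boolean connective usage differs; also statement counts differ; also arithmetic usage differs; also min/max/abs usage differs.
Spot check at a=-4, b=-1 — compute: tmp=-16, then acc=4, then (abs(acc) == (acc - b)) is false, then (max(tmp, b) == (acc * acc)) is false, then res=0, then (i=0), then res=0, then (k=0), then res=1, then (i=1), then res=-4, then (k=0), then res=-3, then (i=2), then res=12, then (k=0), then res=13, then (i=3), then res=-52, then (k=0), then res=-51, then res=16, then returns -19. compute2: tmp=-16, then acc=4, then (abs(acc) == (acc - (0 + b))) is false, then (not (max(tmp, b) != (acc * acc))) is false, then res=0, then (i=0), then val=-13, then res=0, then (k=0), then res=1, then (i=1), then val=-13, then res=-4, then (k=0), then res=-3, then (i=2), then val=-13, then res=12, then (k=0), then res=13, then (i=3), then val=-13, then res=-52, then (k=0), then res=-51, then res=16, then returns -19. Both give -19.
An exhaustive pass over the 18 declared inputs shows identical outputs.
verdict: equivalent


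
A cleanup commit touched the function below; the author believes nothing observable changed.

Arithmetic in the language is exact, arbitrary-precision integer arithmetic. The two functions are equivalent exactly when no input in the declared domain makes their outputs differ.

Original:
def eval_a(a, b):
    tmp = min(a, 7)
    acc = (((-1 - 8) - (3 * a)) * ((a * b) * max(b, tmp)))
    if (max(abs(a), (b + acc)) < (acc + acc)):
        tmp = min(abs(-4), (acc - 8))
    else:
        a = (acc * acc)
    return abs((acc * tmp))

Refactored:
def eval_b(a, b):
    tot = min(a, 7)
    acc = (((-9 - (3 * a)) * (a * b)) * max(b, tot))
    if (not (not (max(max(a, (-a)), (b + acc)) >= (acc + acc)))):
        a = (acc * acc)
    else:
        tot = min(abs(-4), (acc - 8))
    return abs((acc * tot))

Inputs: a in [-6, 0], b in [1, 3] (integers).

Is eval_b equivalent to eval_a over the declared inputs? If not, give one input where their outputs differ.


Although arithmetic usage differs; comparison usage differs; boolean connective usage differs; constant usage differs; min/max/abs usage differs; local variable names differ, 21/21 inputs agree.
verdict: equivalent


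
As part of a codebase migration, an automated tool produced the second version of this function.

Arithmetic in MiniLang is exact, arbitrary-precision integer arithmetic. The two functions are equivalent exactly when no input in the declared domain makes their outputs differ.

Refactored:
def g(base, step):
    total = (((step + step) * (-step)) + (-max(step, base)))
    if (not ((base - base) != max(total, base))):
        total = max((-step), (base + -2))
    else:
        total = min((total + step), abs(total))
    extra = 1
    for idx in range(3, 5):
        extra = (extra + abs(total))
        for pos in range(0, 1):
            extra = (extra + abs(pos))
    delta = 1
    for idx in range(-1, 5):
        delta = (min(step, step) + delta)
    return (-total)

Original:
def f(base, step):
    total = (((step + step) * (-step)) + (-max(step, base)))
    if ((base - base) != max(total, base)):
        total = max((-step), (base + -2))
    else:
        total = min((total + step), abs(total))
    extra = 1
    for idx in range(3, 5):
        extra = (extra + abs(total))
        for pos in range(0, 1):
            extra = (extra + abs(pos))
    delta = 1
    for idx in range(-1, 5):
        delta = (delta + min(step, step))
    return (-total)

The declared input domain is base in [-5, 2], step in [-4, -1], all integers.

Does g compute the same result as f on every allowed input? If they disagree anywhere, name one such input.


There is a counterexample at base=-5, step=-4: -4 on one side, 32 on the other.
f: total := -28 | ((base - base) != max(total, base)): true | total := 4 | extra := 1 | iter idx=3: | extra := 5 | iter pos=0: | extra := 5 | iter idx=4: | extra := 9 | iter pos=0: | extra := 9 | delta := 1 | iter idx=-1: | delta := -3 | iter idx=0: | delta := -7 | iter idx=1: | delta := -11 | iter idx=2: | delta := -15 | iter idx=3: | delta := -19 | iter idx=4: | delta := -23 | result -4
g: total := -28 | (not ((base - base) != max(total, base))): false | total := -32 | extra := 1 | iter idx=3: | extra := 33 | iter pos=0: | extra := 33 | iter idx=4: | extra := 65 | iter pos=0: | extra := 65 | delta := 1 | iter idx=-1: | delta := -3 | iter idx=0: | delta := -7 | iter idx=1: | delta := -11 | iter idx=2: | delta := -15 | iter idx=3: | delta := -19 | iter idx=4: | delta := -23 | result 32
verdict: not equivalent; witness: base=-5, step=-4


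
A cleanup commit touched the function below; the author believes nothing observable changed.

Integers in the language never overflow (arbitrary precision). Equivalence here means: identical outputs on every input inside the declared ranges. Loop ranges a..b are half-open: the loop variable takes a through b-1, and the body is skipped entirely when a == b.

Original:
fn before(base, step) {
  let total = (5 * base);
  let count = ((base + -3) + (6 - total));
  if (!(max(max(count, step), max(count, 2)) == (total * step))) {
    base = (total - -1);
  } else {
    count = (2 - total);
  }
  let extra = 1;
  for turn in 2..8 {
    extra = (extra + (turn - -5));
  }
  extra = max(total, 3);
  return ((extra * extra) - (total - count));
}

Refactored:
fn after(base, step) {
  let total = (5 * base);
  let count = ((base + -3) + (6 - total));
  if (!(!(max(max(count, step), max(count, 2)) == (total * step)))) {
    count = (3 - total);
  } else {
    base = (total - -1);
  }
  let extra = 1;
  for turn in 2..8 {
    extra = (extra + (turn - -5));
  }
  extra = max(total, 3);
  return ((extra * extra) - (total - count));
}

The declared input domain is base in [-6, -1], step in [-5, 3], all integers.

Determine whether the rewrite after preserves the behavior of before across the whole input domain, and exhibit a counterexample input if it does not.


Evaluate both at base=-3, step=-1.
before: total=-15, then count=15, then (!(max(max(count, step), max(count, 2)) == (total * step))) is false, then count=17, then extra=1, then (turn=2), then extra=8, then (turn=3), then extra=16, then (turn=4), then extra=25, then (turn=5), then extra=35, then (turn=6), then extra=46, then (turn=7), then extra=58, then extra=3, then returns 41
after: total=-15, then count=15, then (!(!(max(max(count, step), max(count, 2)) == (total * step)))) is true, then count=18, then extra=1, then (turn=2), then extra=8, then (turn=3), then extra=16, then (turn=4), then extra=25, then (turn=5), then extra=35, then (turn=6), then extra=46, then (turn=7), then extra=58, then extra=3, then returns 42
41 and 42 differ, so these are not the same function on this domain.
verdict: not equivalent; witness: base=-3, step=-1


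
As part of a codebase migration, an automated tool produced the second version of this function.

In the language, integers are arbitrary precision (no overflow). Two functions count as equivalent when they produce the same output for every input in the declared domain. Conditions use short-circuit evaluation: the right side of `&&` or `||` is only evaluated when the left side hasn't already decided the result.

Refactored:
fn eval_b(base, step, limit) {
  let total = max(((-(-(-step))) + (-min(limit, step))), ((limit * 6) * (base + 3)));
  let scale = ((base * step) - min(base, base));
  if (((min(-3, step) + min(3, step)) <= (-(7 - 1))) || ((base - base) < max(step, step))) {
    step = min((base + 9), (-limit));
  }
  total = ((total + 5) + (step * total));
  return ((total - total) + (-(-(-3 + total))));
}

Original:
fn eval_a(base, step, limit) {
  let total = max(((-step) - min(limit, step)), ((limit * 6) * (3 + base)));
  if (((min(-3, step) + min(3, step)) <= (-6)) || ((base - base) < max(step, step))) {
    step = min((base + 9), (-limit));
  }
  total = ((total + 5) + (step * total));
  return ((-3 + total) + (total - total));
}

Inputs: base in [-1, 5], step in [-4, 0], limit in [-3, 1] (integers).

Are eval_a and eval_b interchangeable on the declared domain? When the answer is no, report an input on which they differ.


Although arithmetic usage differs, plus local variable names differ, plus statement counts differ, plus constant usage differs, plus min/max/abs usage differs, 175/175 inputs agree.
verdict: equivalent


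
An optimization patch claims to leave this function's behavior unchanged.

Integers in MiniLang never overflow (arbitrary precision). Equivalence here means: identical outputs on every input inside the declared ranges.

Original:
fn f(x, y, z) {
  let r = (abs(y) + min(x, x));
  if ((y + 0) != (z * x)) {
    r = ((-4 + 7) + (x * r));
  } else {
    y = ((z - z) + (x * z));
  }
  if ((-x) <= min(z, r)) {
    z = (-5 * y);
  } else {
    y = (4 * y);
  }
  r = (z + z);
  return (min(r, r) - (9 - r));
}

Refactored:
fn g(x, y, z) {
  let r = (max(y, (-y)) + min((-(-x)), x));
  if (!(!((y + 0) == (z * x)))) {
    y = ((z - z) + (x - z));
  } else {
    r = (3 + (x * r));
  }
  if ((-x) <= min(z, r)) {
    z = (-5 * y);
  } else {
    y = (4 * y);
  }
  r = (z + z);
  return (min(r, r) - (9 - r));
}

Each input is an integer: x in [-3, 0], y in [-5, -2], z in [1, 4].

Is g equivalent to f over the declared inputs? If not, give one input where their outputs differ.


The rewrite breaks on x=-1, y=-4, z=4, where the results are 71 and 91.
f: r becomes 3; next ((y + 0) != (z * x)) evaluates to false; next y becomes -4; next ((-x) <= min(z, r)) evaluates to true; next z becomes 20; next r becomes 40; next final value 71
g: r becomes 3; next (!(!((y + 0) == (z * x)))) evaluates to true; next y becomes -5; next ((-x) <= min(z, r)) evaluates to true; next z becomes 25; next r becomes 50; next final value 91
verdict: not equivalent; witness: x=-1, y=-4, z=4


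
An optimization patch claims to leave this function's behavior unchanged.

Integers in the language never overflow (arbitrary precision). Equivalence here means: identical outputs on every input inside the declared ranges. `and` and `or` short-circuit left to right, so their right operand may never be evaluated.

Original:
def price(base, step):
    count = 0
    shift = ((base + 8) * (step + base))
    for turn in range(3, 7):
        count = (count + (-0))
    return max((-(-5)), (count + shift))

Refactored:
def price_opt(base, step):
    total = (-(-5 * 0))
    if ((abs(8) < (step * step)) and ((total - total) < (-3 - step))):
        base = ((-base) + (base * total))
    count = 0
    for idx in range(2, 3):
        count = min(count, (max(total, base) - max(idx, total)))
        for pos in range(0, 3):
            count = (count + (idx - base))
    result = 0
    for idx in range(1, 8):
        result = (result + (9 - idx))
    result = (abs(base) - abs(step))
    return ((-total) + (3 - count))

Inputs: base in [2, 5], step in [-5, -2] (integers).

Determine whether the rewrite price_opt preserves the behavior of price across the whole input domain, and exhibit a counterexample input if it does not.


Try base=2, step=-5.
price: count becomes 0; next shift becomes -30; next at turn=3:; next count becomes 0; next at turn=4:; next count becomes 0; next at turn=5:; next count becomes 0; next at turn=6:; next count becomes 0; next final value 5
price_opt: total becomes 0; next ((abs(8) < (step * step)) and ((total - total) < (-3 - step))) evaluates to true; next base becomes -2; next count becomes 0; next at idx=2:; next count becomes -2; next at pos=0:; next count becomes 2; next at pos=1:; next count becomes 6; next at pos=2:; next count becomes 10; next result becomes 0; next at idx=1:; next result becomes 8; next at idx=2:; next result becomes 15; next at idx=3:; next result becomes 21; next at idx=4:; next result becomes 26; next at idx=5:; next result becomes 30; next at idx=6:; next result becomes 33; next at idx=7:; next result becomes 35; next result becomes -3; next final value -7
5 against -7: the behavior changed.
verdict: not equivalent; witness: base=2, step=-5


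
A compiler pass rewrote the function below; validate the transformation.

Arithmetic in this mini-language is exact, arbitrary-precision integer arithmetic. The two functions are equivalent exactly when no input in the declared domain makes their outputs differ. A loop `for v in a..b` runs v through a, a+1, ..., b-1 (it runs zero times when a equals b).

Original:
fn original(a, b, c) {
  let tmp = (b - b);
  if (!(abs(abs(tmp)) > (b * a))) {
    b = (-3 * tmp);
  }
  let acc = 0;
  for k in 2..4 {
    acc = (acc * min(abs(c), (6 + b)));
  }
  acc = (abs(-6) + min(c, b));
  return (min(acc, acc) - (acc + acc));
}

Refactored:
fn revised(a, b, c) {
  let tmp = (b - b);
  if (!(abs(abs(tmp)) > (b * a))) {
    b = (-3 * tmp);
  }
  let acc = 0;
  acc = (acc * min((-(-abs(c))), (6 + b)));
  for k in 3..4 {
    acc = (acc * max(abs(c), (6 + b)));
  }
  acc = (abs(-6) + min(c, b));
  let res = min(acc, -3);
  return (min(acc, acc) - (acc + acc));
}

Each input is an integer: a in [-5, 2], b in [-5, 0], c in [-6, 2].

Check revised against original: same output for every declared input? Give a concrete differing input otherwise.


Equivalent. The edit looks behavioral (`min(abs(c), (6 + b))` became `max(abs(c), (6 + b))`), but over these ranges it never changes the outcome.
Every one of the 432 inputs gives matching results.
Spot check at a=2, b=-4, c=-4 — original: tmp := 0 | (!(abs(abs(tmp)) > (b * a))): false | acc := 0 | iter k=2: | acc := 0 | iter k=3: | acc := 0 | acc := 2 | result -2. revised: tmp := 0 | (!(abs(abs(tmp)) > (b * a))): false | acc := 0 | acc := 0 | iter k=3: | acc := 0 | acc := 2 | res := -3 | result -2. Both give -2.
verdict: equivalent
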